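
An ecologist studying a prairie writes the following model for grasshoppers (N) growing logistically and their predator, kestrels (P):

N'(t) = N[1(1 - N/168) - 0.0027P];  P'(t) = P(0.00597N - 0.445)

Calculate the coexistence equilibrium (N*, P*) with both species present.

From dP/dt = 0 with P > 0: 0.00597N* = 0.445, so N* = 74.5.
Substitute into dN/dt = 0: 1(1 - 74.5/168) = 0.0027P*.
The bracket is 0.556, giving P* = 0.556/0.0027 = 206.

N* ≈ 74.5, P* ≈ 206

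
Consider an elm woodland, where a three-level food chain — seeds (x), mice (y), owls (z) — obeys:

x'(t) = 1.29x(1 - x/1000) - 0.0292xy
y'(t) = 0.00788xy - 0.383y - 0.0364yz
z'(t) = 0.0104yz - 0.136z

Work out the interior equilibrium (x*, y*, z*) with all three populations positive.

x* ≈ 704, y* ≈ 13.1, z* ≈ 142

From dz/dt = 0: 0.0104y* = 0.136, so y* = 13.1.
From dx/dt = 0: 1.29(1 - x*/1000) = 0.0292·13.1, giving x* = 1000·(1 - 0.296) = 704.
From dy/dt = 0: 0.00788·704 - 0.383 = 0.0364z*, so z* = 5.16/0.0364 = 142.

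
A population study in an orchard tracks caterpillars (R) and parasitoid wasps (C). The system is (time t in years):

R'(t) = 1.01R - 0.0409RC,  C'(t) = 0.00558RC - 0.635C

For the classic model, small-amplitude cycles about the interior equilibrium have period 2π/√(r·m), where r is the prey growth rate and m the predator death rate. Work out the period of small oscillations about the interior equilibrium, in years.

Here r = 1.01 and m = 0.635, so r·m = 0.641.
ω = √0.641 = 0.801 per year, hence T = 2π/ω ≈ 7.85 years.

T ≈ 7.85 years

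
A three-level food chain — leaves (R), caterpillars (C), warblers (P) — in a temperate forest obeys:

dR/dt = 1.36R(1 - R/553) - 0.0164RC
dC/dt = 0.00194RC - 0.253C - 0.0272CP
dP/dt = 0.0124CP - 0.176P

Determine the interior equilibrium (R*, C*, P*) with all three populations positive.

R* ≈ 458, C* ≈ 14.2, P* ≈ 23.4

From dP/dt = 0: 0.0124C* = 0.176, so C* = 14.2.
From dR/dt = 0: 1.36(1 - R*/553) = 0.0164·14.2, giving R* = 553·(1 - 0.171) = 458.
From dC/dt = 0: 0.00194·458 - 0.253 = 0.0272P*, so P* = 0.636/0.0272 = 23.4.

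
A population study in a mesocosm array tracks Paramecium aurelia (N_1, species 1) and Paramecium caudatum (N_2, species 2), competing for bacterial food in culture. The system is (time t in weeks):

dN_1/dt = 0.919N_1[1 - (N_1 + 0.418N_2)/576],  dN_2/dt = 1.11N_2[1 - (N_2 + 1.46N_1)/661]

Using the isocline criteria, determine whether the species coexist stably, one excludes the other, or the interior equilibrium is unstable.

Compare the nullcline intercepts: K1/α12 = 576/0.418 = 1380 > K2 = 661; K2/α21 = 661/1.46 = 453 < K1 = 576.
Since the inequalities point opposite ways, species 1 can invade but species 2 cannot.

species 1 excludes species 2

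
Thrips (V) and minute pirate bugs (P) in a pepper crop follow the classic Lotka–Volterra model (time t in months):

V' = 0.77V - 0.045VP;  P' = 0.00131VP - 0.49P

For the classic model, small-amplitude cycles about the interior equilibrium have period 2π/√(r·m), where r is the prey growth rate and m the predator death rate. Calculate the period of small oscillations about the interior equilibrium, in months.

T ≈ 10.2 months

Here r = 0.77 and m = 0.49, so r·m = 0.377.
ω = √0.377 = 0.614 per month, hence T = 2π/ω ≈ 10.2 months.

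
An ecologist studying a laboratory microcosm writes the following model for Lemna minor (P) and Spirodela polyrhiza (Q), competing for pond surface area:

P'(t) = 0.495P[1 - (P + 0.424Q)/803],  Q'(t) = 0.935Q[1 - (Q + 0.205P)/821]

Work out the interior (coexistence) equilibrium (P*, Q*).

Setting both brackets to zero gives the nullclines P + 0.424Q = 803 and 0.205P + Q = 821.
Substituting Q = 821 - 0.205P into the first: P(1 - 0.424·0.205) = 803 - 0.424·821.
So P* = 455/0.913 = 498, and then Q* = 821 - 0.205·498 = 719.

P* ≈ 498, Q* ≈ 719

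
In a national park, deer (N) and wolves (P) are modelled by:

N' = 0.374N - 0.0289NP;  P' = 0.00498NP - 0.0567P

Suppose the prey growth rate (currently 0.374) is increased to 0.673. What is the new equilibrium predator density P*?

P* ≈ 23.3

At the interior fixed point, setting dN/dt = 0 with N > 0 fixes P* = (prey growth rate)/(NP coefficient) — independent of the other coefficients.
With the change, P* = 0.673/0.0289 = 23.3; it rises from 12.9.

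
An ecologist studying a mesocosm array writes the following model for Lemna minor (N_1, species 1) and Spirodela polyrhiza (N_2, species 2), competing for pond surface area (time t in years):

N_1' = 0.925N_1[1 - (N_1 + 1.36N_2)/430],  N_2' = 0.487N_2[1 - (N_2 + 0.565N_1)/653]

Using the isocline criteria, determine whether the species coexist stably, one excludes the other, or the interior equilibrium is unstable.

Compare the nullcline intercepts: K1/α12 = 430/1.36 = 316 < K2 = 653; K2/α21 = 653/0.565 = 1160 > K1 = 430.
Since the inequalities point opposite ways, species 2 can invade but species 1 cannot.

species 2 excludes species 1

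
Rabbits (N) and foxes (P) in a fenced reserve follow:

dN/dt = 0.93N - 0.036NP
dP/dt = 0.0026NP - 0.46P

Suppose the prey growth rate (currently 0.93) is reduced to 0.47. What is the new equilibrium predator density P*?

At the interior fixed point, setting dN/dt = 0 with N > 0 fixes P* = (prey growth rate)/(NP coefficient) — independent of the other coefficients.
With the change, P* = 0.47/0.036 = 13.1; it falls from 25.8.

P* ≈ 13.1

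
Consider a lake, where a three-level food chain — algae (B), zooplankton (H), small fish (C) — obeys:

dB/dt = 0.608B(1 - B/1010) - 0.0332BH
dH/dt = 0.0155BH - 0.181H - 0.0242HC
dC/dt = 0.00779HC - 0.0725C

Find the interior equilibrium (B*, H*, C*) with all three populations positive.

From dC/dt = 0: 0.00779H* = 0.0725, so H* = 9.31.
From dB/dt = 0: 0.608(1 - B*/1010) = 0.0332·9.31, giving B* = 1010·(1 - 0.508) = 497.
From dH/dt = 0: 0.0155·497 - 0.181 = 0.0242C*, so C* = 7.52/0.0242 = 311.

B* ≈ 497, H* ≈ 9.31, C* ≈ 311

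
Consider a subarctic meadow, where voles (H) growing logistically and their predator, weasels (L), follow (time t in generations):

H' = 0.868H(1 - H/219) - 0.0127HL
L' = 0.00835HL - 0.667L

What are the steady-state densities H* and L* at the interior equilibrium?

H* ≈ 79.9, L* ≈ 43.4

From dL/dt = 0 with L > 0: 0.00835H* = 0.667, so H* = 79.9.
Substitute into dH/dt = 0: 0.868(1 - 79.9/219) = 0.0127L*.
The bracket is 0.635, giving L* = 0.551/0.0127 = 43.4.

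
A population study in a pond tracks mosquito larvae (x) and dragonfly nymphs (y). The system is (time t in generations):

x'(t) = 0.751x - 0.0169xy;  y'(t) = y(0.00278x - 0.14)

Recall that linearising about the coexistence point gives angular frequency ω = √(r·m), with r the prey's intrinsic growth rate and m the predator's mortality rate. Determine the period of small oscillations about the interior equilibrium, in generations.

Here r = 0.751 and m = 0.14, so r·m = 0.105.
ω = √0.105 = 0.324 per generation, hence T = 2π/ω ≈ 19.4 generations.

T ≈ 19.4 generations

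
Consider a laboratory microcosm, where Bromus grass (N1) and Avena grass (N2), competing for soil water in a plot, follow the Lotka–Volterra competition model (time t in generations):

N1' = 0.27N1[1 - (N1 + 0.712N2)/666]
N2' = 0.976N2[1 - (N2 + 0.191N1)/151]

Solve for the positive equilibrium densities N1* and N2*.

Setting both brackets to zero gives the nullclines N1 + 0.712N2 = 666 and 0.191N1 + N2 = 151.
Substituting N2 = 151 - 0.191N1 into the first: N1(1 - 0.712·0.191) = 666 - 0.712·151.
So N1* = 558/0.864 = 646, and then N2* = 151 - 0.191·646 = 27.5.

N1* ≈ 646, N2* ≈ 27.5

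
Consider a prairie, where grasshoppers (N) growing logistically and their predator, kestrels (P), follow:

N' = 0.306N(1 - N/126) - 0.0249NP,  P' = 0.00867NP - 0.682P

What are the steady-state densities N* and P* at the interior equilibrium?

From dP/dt = 0 with P > 0: 0.00867N* = 0.682, so N* = 78.7.
Substitute into dN/dt = 0: 0.306(1 - 78.7/126) = 0.0249P*.
The bracket is 0.376, giving P* = 0.115/0.0249 = 4.62.

N* ≈ 78.7, P* ≈ 4.62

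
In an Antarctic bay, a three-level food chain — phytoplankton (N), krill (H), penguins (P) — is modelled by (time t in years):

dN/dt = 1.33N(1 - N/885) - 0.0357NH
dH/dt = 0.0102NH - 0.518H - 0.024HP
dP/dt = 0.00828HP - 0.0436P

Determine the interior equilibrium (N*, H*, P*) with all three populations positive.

N* ≈ 760, H* ≈ 5.27, P* ≈ 301

From dP/dt = 0: 0.00828H* = 0.0436, so H* = 5.27.
From dN/dt = 0: 1.33(1 - N*/885) = 0.0357·5.27, giving N* = 885·(1 - 0.141) = 760.
From dH/dt = 0: 0.0102·760 - 0.518 = 0.024P*, so P* = 7.23/0.024 = 301.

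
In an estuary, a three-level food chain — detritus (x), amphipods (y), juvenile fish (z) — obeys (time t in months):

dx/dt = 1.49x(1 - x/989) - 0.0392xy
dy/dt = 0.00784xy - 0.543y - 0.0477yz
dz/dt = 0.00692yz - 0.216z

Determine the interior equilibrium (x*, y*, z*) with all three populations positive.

From dz/dt = 0: 0.00692y* = 0.216, so y* = 31.2.
From dx/dt = 0: 1.49(1 - x*/989) = 0.0392·31.2, giving x* = 989·(1 - 0.821) = 177.
From dy/dt = 0: 0.00784·177 - 0.543 = 0.0477z*, so z* = 0.843/0.0477 = 17.7.

x* ≈ 177, y* ≈ 31.2, z* ≈ 17.7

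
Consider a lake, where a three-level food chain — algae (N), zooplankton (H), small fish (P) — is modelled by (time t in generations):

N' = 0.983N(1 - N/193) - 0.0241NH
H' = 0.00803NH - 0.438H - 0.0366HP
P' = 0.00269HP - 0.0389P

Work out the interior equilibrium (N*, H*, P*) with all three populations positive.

From dP/dt = 0: 0.00269H* = 0.0389, so H* = 14.5.
From dN/dt = 0: 0.983(1 - N*/193) = 0.0241·14.5, giving N* = 193·(1 - 0.355) = 125.
From dH/dt = 0: 0.00803·125 - 0.438 = 0.0366P*, so P* = 0.562/0.0366 = 15.4.

N* ≈ 125, H* ≈ 14.5, P* ≈ 15.4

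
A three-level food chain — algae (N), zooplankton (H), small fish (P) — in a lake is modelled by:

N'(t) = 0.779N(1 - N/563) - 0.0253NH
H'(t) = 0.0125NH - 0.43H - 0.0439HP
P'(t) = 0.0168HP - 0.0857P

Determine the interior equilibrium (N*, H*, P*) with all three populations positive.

From dP/dt = 0: 0.0168H* = 0.0857, so H* = 5.1.
From dN/dt = 0: 0.779(1 - N*/563) = 0.0253·5.1, giving N* = 563·(1 - 0.166) = 470.
From dH/dt = 0: 0.0125·470 - 0.43 = 0.0439P*, so P* = 5.44/0.0439 = 124.

N* ≈ 470, H* ≈ 5.1, P* ≈ 124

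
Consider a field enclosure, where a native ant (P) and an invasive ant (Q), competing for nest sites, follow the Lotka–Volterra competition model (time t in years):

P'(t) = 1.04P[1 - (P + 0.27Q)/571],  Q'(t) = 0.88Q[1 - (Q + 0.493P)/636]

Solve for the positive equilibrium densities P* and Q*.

P* ≈ 461, Q* ≈ 409

Setting both brackets to zero gives the nullclines P + 0.27Q = 571 and 0.493P + Q = 636.
Substituting Q = 636 - 0.493P into the first: P(1 - 0.27·0.493) = 571 - 0.27·636.
So P* = 399/0.867 = 461, and then Q* = 636 - 0.493·461 = 409.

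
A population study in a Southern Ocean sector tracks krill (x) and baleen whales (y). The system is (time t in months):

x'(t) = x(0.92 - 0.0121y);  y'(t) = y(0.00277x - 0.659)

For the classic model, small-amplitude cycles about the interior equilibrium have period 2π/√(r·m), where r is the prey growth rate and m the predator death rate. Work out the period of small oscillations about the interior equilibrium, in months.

T ≈ 8.07 months

Here r = 0.92 and m = 0.659, so r·m = 0.606.
ω = √0.606 = 0.779 per month, hence T = 2π/ω ≈ 8.07 months.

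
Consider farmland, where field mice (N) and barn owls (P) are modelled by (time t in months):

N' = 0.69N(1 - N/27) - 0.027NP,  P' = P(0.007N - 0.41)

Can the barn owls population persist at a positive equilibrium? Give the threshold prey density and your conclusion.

The predator equation gives dP/dt > 0 only when N > 0.41/0.007 = 58.6.
Without the predator, N → K = 27. Since 27 < 58.6, the predator cannot invade.

Threshold N = 58.6; K < 58.6, so no, the predator goes extinct.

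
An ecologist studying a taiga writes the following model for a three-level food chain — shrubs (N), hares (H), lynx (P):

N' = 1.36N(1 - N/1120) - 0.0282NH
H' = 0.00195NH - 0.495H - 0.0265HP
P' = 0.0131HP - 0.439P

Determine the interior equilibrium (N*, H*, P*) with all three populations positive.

N* ≈ 342, H* ≈ 33.5, P* ≈ 6.47

From dP/dt = 0: 0.0131H* = 0.439, so H* = 33.5.
From dN/dt = 0: 1.36(1 - N*/1120) = 0.0282·33.5, giving N* = 1120·(1 - 0.695) = 342.
From dH/dt = 0: 0.00195·342 - 0.495 = 0.0265P*, so P* = 0.171/0.0265 = 6.47.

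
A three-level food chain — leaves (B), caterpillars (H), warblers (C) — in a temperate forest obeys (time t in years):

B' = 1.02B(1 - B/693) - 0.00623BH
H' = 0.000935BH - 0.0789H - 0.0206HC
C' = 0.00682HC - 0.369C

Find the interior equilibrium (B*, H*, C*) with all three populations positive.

From dC/dt = 0: 0.00682H* = 0.369, so H* = 54.1.
From dB/dt = 0: 1.02(1 - B*/693) = 0.00623·54.1, giving B* = 693·(1 - 0.33) = 464.
From dH/dt = 0: 0.000935·464 - 0.0789 = 0.0206C*, so C* = 0.355/0.0206 = 17.2.

B* ≈ 464, H* ≈ 54.1, C* ≈ 17.2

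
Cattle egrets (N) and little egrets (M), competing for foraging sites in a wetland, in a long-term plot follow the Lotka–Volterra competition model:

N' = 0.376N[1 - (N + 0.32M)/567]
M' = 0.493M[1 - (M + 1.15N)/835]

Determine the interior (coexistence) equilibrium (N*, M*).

N* ≈ 474, M* ≈ 289

Setting both brackets to zero gives the nullclines N + 0.32M = 567 and 1.15N + M = 835.
Substituting M = 835 - 1.15N into the first: N(1 - 0.32·1.15) = 567 - 0.32·835.
So N* = 300/0.632 = 474, and then M* = 835 - 1.15·474 = 289.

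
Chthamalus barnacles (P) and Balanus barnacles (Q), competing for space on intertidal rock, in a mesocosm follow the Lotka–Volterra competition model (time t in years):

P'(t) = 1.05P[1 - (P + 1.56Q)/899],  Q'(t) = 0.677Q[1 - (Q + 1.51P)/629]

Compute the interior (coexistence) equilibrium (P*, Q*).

Setting both brackets to zero gives the nullclines P + 1.56Q = 899 and 1.51P + Q = 629.
Substituting Q = 629 - 1.51P into the first: P(1 - 1.56·1.51) = 899 - 1.56·629.
So P* = -82.2/-1.36 = 60.7, and then Q* = 629 - 1.51·60.7 = 537.

P* ≈ 60.7, Q* ≈ 537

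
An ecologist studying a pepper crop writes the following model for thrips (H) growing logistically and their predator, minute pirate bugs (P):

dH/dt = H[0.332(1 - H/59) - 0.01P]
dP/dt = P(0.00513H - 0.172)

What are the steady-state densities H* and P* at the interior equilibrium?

From dP/dt = 0 with P > 0: 0.00513H* = 0.172, so H* = 33.5.
Substitute into dH/dt = 0: 0.332(1 - 33.5/59) = 0.01P*.
The bracket is 0.432, giving P* = 0.143/0.01 = 14.3.

H* ≈ 33.5, P* ≈ 14.3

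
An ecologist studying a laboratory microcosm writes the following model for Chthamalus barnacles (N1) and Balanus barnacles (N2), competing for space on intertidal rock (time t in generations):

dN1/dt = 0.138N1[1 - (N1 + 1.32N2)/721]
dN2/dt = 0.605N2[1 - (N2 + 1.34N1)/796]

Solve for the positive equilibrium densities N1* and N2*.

Setting both brackets to zero gives the nullclines N1 + 1.32N2 = 721 and 1.34N1 + N2 = 796.
Substituting N2 = 796 - 1.34N1 into the first: N1(1 - 1.32·1.34) = 721 - 1.32·796.
So N1* = -330/-0.769 = 429, and then N2* = 796 - 1.34·429 = 221.

N1* ≈ 429, N2* ≈ 221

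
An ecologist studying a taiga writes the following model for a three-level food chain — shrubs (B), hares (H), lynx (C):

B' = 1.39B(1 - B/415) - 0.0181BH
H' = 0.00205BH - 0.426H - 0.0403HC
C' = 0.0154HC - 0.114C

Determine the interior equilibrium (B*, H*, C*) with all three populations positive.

B* ≈ 375, H* ≈ 7.4, C* ≈ 8.5

From dC/dt = 0: 0.0154H* = 0.114, so H* = 7.4.
From dB/dt = 0: 1.39(1 - B*/415) = 0.0181·7.4, giving B* = 415·(1 - 0.0964) = 375.
From dH/dt = 0: 0.00205·375 - 0.426 = 0.0403C*, so C* = 0.343/0.0403 = 8.5.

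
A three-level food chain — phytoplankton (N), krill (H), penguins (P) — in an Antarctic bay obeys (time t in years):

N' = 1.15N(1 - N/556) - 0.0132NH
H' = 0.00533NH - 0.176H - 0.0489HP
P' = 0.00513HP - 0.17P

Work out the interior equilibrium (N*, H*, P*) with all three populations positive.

N* ≈ 345, H* ≈ 33.1, P* ≈ 34

From dP/dt = 0: 0.00513H* = 0.17, so H* = 33.1.
From dN/dt = 0: 1.15(1 - N*/556) = 0.0132·33.1, giving N* = 556·(1 - 0.38) = 345.
From dH/dt = 0: 0.00533·345 - 0.176 = 0.0489P*, so P* = 1.66/0.0489 = 34.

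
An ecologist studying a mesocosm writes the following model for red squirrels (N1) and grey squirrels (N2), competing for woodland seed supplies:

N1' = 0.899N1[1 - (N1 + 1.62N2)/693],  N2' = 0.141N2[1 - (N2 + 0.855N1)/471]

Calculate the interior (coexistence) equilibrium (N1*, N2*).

Setting both brackets to zero gives the nullclines N1 + 1.62N2 = 693 and 0.855N1 + N2 = 471.
Substituting N2 = 471 - 0.855N1 into the first: N1(1 - 1.62·0.855) = 693 - 1.62·471.
So N1* = -70/-0.385 = 182, and then N2* = 471 - 0.855·182 = 316.

N1* ≈ 182, N2* ≈ 316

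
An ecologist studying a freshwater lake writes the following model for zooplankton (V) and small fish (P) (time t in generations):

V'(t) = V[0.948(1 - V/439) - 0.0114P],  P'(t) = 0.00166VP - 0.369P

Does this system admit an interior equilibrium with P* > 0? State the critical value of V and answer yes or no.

The predator equation gives dP/dt > 0 only when V > 0.369/0.00166 = 222.
Without the predator, V → K = 439. Since 439 > 222, the predator can invade and persist.

Threshold V = 222; K > 222, so yes, the predator persists.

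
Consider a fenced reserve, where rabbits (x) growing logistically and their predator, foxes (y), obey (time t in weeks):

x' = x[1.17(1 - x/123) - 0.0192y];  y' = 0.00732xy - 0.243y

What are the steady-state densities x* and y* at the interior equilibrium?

x* ≈ 33.2, y* ≈ 44.5

From dy/dt = 0 with y > 0: 0.00732x* = 0.243, so x* = 33.2.
Substitute into dx/dt = 0: 1.17(1 - 33.2/123) = 0.0192y*.
The bracket is 0.73, giving y* = 0.854/0.0192 = 44.5.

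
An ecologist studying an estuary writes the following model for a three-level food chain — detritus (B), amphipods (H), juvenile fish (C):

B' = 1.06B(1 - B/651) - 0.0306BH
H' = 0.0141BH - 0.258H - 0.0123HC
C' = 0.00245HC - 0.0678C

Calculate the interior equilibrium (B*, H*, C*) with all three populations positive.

B* ≈ 131, H* ≈ 27.7, C* ≈ 129

From dC/dt = 0: 0.00245H* = 0.0678, so H* = 27.7.
From dB/dt = 0: 1.06(1 - B*/651) = 0.0306·27.7, giving B* = 651·(1 - 0.799) = 131.
From dH/dt = 0: 0.0141·131 - 0.258 = 0.0123C*, so C* = 1.59/0.0123 = 129.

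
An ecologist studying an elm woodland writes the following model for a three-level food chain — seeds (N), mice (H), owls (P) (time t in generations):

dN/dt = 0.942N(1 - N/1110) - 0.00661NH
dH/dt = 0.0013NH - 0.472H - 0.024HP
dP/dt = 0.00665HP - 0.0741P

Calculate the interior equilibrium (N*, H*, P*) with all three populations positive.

N* ≈ 1020, H* ≈ 11.1, P* ≈ 35.8

From dP/dt = 0: 0.00665H* = 0.0741, so H* = 11.1.
From dN/dt = 0: 0.942(1 - N*/1110) = 0.00661·11.1, giving N* = 1110·(1 - 0.0782) = 1020.
From dH/dt = 0: 0.0013·1020 - 0.472 = 0.024P*, so P* = 0.858/0.024 = 35.8.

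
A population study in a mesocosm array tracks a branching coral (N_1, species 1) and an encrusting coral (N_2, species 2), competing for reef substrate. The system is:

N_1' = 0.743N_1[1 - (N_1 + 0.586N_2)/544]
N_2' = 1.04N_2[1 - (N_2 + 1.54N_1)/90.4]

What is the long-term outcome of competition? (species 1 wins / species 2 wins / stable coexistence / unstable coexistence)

Compare the nullcline intercepts: K1/α12 = 544/0.586 = 928 > K2 = 90.4; K2/α21 = 90.4/1.54 = 58.7 < K1 = 544.
Since the inequalities point opposite ways, species 1 can invade but species 2 cannot.

species 1 excludes species 2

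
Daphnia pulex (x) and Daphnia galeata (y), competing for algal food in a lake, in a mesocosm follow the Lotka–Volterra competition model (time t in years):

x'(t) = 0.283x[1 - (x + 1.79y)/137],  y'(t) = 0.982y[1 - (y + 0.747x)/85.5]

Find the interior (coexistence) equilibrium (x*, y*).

x* ≈ 47.6, y* ≈ 49.9

Setting both brackets to zero gives the nullclines x + 1.79y = 137 and 0.747x + y = 85.5.
Substituting y = 85.5 - 0.747x into the first: x(1 - 1.79·0.747) = 137 - 1.79·85.5.
So x* = -16/-0.337 = 47.6, and then y* = 85.5 - 0.747·47.6 = 49.9.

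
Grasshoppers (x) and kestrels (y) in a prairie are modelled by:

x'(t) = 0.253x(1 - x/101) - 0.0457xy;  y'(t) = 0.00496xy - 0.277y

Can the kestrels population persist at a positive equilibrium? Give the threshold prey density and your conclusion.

Threshold x = 55.8; K > 55.8, so yes, the predator persists.

The predator equation gives dy/dt > 0 only when x > 0.277/0.00496 = 55.8.
Without the predator, x → K = 101. Since 101 > 55.8, the predator can invade and persist.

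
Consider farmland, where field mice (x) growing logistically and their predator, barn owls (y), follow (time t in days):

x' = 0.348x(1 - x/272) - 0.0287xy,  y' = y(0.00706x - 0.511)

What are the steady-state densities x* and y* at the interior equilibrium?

x* ≈ 72.4, y* ≈ 8.9

From dy/dt = 0 with y > 0: 0.00706x* = 0.511, so x* = 72.4.
Substitute into dx/dt = 0: 0.348(1 - 72.4/272) = 0.0287y*.
The bracket is 0.734, giving y* = 0.255/0.0287 = 8.9.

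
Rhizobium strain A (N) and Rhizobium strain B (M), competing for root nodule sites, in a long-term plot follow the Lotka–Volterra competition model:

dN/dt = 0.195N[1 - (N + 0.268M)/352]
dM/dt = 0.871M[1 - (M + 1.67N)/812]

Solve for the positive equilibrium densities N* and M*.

Setting both brackets to zero gives the nullclines N + 0.268M = 352 and 1.67N + M = 812.
Substituting M = 812 - 1.67N into the first: N(1 - 0.268·1.67) = 352 - 0.268·812.
So N* = 134/0.552 = 243, and then M* = 812 - 1.67·243 = 406.

N* ≈ 243, M* ≈ 406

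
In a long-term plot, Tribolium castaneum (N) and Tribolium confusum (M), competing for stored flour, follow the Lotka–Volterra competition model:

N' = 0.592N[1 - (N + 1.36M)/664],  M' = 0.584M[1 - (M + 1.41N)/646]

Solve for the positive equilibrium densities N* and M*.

N* ≈ 234, M* ≈ 316

Setting both brackets to zero gives the nullclines N + 1.36M = 664 and 1.41N + M = 646.
Substituting M = 646 - 1.41N into the first: N(1 - 1.36·1.41) = 664 - 1.36·646.
So N* = -215/-0.918 = 234, and then M* = 646 - 1.41·234 = 316.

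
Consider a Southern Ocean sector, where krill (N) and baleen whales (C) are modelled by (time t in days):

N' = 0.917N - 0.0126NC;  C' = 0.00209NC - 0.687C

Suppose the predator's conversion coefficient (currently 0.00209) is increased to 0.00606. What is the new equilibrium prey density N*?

N* ≈ 113

At the interior fixed point, setting dC/dt = 0 with C > 0 fixes N* = (predator death rate)/(NC coefficient) — independent of the other coefficients.
With the change, N* = 0.687/0.00606 = 113; it falls from 329.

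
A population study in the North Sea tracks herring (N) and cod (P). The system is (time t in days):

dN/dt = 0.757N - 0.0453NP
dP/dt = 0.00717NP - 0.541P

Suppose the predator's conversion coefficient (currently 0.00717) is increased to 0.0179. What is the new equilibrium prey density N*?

N* ≈ 30.2

At the interior fixed point, setting dP/dt = 0 with P > 0 fixes N* = (predator death rate)/(NP coefficient) — independent of the other coefficients.
With the change, N* = 0.541/0.0179 = 30.2; it falls from 75.5.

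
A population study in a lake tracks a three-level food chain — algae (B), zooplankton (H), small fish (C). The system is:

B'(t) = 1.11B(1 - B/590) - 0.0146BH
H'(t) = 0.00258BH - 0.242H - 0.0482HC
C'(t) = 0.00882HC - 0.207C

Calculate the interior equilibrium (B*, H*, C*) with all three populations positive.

B* ≈ 408, H* ≈ 23.5, C* ≈ 16.8

From dC/dt = 0: 0.00882H* = 0.207, so H* = 23.5.
From dB/dt = 0: 1.11(1 - B*/590) = 0.0146·23.5, giving B* = 590·(1 - 0.309) = 408.
From dH/dt = 0: 0.00258·408 - 0.242 = 0.0482C*, so C* = 0.81/0.0482 = 16.8.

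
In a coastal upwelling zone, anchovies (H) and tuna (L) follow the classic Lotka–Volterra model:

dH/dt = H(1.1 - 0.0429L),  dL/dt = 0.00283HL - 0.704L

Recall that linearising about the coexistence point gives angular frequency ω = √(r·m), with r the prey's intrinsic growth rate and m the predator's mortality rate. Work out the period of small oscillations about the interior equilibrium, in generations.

T ≈ 7.14 generations

Here r = 1.1 and m = 0.704, so r·m = 0.774.
ω = √0.774 = 0.88 per generation, hence T = 2π/ω ≈ 7.14 generations.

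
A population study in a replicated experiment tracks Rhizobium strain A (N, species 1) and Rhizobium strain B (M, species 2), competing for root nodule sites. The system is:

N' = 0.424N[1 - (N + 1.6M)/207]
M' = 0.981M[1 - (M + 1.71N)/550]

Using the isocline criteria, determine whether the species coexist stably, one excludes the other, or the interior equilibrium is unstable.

Compare the nullcline intercepts: K1/α12 = 207/1.6 = 129 < K2 = 550; K2/α21 = 550/1.71 = 322 > K1 = 207.
Since the inequalities point opposite ways, species 2 can invade but species 1 cannot.

species 2 excludes species 1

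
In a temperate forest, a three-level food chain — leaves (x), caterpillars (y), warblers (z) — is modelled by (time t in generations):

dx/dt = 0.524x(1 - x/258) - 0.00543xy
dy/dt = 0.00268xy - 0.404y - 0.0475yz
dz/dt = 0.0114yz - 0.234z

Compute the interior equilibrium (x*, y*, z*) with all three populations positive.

x* ≈ 203, y* ≈ 20.5, z* ≈ 2.96

From dz/dt = 0: 0.0114y* = 0.234, so y* = 20.5.
From dx/dt = 0: 0.524(1 - x*/258) = 0.00543·20.5, giving x* = 258·(1 - 0.213) = 203.
From dy/dt = 0: 0.00268·203 - 0.404 = 0.0475z*, so z* = 0.14/0.0475 = 2.96.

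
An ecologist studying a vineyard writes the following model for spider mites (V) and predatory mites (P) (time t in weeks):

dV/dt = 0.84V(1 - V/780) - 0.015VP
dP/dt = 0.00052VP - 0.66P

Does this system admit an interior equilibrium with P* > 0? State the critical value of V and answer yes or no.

The predator equation gives dP/dt > 0 only when V > 0.66/0.00052 = 1270.
Without the predator, V → K = 780. Since 780 < 1270, the predator cannot invade.

Threshold V = 1270; K < 1270, so no, the predator goes extinct.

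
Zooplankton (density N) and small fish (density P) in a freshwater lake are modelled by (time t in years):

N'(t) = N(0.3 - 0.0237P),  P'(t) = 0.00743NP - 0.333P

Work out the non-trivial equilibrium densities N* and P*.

N* ≈ 44.8, P* ≈ 12.7

Set dP/dt = 0 with P > 0: 0.00743N - 0.333 = 0, so N* = 0.333/0.00743 = 44.8.
Set dN/dt = 0 with N > 0: 0.3 - 0.0237P = 0, so P* = 0.3/0.0237 = 12.7.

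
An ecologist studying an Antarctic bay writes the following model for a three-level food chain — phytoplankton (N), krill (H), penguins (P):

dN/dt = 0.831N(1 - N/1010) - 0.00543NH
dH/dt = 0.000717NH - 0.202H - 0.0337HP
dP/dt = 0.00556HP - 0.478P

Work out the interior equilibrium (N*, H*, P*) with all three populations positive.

From dP/dt = 0: 0.00556H* = 0.478, so H* = 86.
From dN/dt = 0: 0.831(1 - N*/1010) = 0.00543·86, giving N* = 1010·(1 - 0.562) = 443.
From dH/dt = 0: 0.000717·443 - 0.202 = 0.0337P*, so P* = 0.115/0.0337 = 3.42.

N* ≈ 443, H* ≈ 86, P* ≈ 3.42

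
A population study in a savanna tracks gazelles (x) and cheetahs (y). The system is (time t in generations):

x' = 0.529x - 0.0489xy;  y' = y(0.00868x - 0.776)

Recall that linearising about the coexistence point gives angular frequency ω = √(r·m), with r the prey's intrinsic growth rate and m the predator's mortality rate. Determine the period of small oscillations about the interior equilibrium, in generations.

Here r = 0.529 and m = 0.776, so r·m = 0.411.
ω = √0.411 = 0.641 per generation, hence T = 2π/ω ≈ 9.81 generations.

T ≈ 9.81 generations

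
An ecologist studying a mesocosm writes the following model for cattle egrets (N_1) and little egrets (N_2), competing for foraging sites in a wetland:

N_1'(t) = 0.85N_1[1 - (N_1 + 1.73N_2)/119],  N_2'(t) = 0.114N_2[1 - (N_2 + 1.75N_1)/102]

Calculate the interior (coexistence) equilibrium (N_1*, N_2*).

Setting both brackets to zero gives the nullclines N_1 + 1.73N_2 = 119 and 1.75N_1 + N_2 = 102.
Substituting N_2 = 102 - 1.75N_1 into the first: N_1(1 - 1.73·1.75) = 119 - 1.73·102.
So N_1* = -57.5/-2.03 = 28.3, and then N_2* = 102 - 1.75·28.3 = 52.4.

N_1* ≈ 28.3, N_2* ≈ 52.4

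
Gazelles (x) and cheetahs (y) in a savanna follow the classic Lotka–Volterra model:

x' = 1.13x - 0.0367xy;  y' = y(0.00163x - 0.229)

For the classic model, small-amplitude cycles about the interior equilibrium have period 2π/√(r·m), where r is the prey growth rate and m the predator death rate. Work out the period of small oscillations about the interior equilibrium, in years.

Here r = 1.13 and m = 0.229, so r·m = 0.259.
ω = √0.259 = 0.509 per year, hence T = 2π/ω ≈ 12.4 years.

T ≈ 12.4 years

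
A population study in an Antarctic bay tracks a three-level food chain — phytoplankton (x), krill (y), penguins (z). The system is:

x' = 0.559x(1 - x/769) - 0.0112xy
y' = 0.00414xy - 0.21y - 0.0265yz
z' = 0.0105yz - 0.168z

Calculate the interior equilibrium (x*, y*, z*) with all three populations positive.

From dz/dt = 0: 0.0105y* = 0.168, so y* = 16.
From dx/dt = 0: 0.559(1 - x*/769) = 0.0112·16, giving x* = 769·(1 - 0.321) = 522.
From dy/dt = 0: 0.00414·522 - 0.21 = 0.0265z*, so z* = 1.95/0.0265 = 73.7.

x* ≈ 522, y* ≈ 16, z* ≈ 73.7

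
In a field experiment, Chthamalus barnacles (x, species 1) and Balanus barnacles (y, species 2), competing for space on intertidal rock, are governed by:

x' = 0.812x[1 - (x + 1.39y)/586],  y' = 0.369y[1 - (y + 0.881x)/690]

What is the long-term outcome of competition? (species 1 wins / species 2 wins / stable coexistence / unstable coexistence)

Compare the nullcline intercepts: K1/α12 = 586/1.39 = 422 < K2 = 690; K2/α21 = 690/0.881 = 783 > K1 = 586.
Since the inequalities point opposite ways, species 2 can invade but species 1 cannot.

species 2 excludes species 1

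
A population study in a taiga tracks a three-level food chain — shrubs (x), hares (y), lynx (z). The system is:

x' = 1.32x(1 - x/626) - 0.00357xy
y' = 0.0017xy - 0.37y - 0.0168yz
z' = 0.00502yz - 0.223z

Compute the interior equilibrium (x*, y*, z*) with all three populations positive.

From dz/dt = 0: 0.00502y* = 0.223, so y* = 44.4.
From dx/dt = 0: 1.32(1 - x*/626) = 0.00357·44.4, giving x* = 626·(1 - 0.12) = 551.
From dy/dt = 0: 0.0017·551 - 0.37 = 0.0168z*, so z* = 0.566/0.0168 = 33.7.

x* ≈ 551, y* ≈ 44.4, z* ≈ 33.7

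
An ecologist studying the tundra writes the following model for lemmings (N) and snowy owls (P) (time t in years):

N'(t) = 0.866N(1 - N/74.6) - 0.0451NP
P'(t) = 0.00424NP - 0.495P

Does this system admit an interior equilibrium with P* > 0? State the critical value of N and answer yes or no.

Threshold N = 117; K < 117, so no, the predator goes extinct.

The predator equation gives dP/dt > 0 only when N > 0.495/0.00424 = 117.
Without the predator, N → K = 74.6. Since 74.6 < 117, the predator cannot invade.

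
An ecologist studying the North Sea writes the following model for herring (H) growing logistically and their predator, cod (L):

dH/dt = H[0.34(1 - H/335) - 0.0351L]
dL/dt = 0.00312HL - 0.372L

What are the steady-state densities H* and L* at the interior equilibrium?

From dL/dt = 0 with L > 0: 0.00312H* = 0.372, so H* = 119.
Substitute into dH/dt = 0: 0.34(1 - 119/335) = 0.0351L*.
The bracket is 0.644, giving L* = 0.219/0.0351 = 6.24.

H* ≈ 119, L* ≈ 6.24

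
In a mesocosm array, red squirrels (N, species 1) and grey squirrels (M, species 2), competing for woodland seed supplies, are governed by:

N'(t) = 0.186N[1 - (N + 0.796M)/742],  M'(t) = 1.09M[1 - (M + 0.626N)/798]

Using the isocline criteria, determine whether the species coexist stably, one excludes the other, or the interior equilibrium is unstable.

stable coexistence

Compare the nullcline intercepts: K1/α12 = 742/0.796 = 932 > K2 = 798; K2/α21 = 798/0.626 = 1270 > K1 = 742.
Since both inequalities hold, each species can invade when rare, so the interior equilibrium is stable.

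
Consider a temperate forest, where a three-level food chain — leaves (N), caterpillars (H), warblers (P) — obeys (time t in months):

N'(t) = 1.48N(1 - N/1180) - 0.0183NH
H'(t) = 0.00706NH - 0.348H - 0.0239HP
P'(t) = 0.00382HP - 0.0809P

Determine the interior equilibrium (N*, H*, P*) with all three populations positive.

N* ≈ 871, H* ≈ 21.2, P* ≈ 243

From dP/dt = 0: 0.00382H* = 0.0809, so H* = 21.2.
From dN/dt = 0: 1.48(1 - N*/1180) = 0.0183·21.2, giving N* = 1180·(1 - 0.262) = 871.
From dH/dt = 0: 0.00706·871 - 0.348 = 0.0239P*, so P* = 5.8/0.0239 = 243.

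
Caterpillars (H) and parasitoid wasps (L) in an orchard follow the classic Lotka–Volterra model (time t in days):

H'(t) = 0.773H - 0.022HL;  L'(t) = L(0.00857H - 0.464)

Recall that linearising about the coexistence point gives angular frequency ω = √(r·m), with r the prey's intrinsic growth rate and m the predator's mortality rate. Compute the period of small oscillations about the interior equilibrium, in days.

T ≈ 10.5 days

Here r = 0.773 and m = 0.464, so r·m = 0.359.
ω = √0.359 = 0.599 per day, hence T = 2π/ω ≈ 10.5 days.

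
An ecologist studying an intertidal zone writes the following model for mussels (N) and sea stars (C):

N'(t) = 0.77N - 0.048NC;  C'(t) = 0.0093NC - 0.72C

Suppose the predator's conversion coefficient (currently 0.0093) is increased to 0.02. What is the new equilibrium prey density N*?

At the interior fixed point, setting dC/dt = 0 with C > 0 fixes N* = (predator death rate)/(NC coefficient) — independent of the other coefficients.
With the change, N* = 0.72/0.02 = 36; it falls from 77.4.

N* ≈ 36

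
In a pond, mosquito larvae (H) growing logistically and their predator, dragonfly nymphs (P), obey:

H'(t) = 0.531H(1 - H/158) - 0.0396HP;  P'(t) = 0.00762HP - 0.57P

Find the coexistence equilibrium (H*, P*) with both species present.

H* ≈ 74.8, P* ≈ 7.06

From dP/dt = 0 with P > 0: 0.00762H* = 0.57, so H* = 74.8.
Substitute into dH/dt = 0: 0.531(1 - 74.8/158) = 0.0396P*.
The bracket is 0.527, giving P* = 0.28/0.0396 = 7.06.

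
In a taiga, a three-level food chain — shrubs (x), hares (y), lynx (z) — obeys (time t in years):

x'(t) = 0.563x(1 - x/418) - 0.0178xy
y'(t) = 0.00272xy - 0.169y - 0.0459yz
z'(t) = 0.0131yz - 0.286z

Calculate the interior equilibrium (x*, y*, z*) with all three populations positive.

x* ≈ 129, y* ≈ 21.8, z* ≈ 3.99

From dz/dt = 0: 0.0131y* = 0.286, so y* = 21.8.
From dx/dt = 0: 0.563(1 - x*/418) = 0.0178·21.8, giving x* = 418·(1 - 0.69) = 129.
From dy/dt = 0: 0.00272·129 - 0.169 = 0.0459z*, so z* = 0.183/0.0459 = 3.99.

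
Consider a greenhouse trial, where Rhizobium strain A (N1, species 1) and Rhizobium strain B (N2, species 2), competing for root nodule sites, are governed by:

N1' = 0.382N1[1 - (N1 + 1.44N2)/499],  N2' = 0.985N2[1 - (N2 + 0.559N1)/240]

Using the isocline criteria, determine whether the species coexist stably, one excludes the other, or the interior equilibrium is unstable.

Compare the nullcline intercepts: K1/α12 = 499/1.44 = 347 > K2 = 240; K2/α21 = 240/0.559 = 429 < K1 = 499.
Since the inequalities point opposite ways, species 1 can invade but species 2 cannot.

species 1 excludes species 2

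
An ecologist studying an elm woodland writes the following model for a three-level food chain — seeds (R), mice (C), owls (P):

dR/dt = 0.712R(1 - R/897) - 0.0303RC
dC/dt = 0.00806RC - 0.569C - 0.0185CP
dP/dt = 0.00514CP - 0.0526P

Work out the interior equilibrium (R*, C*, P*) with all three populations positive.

R* ≈ 506, C* ≈ 10.2, P* ≈ 190

From dP/dt = 0: 0.00514C* = 0.0526, so C* = 10.2.
From dR/dt = 0: 0.712(1 - R*/897) = 0.0303·10.2, giving R* = 897·(1 - 0.435) = 506.
From dC/dt = 0: 0.00806·506 - 0.569 = 0.0185P*, so P* = 3.51/0.0185 = 190.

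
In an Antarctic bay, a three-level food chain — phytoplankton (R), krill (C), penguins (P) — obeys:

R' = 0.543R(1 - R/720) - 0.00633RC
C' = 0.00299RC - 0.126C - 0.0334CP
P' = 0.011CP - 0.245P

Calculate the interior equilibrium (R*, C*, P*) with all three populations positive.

R* ≈ 533, C* ≈ 22.3, P* ≈ 43.9

From dP/dt = 0: 0.011C* = 0.245, so C* = 22.3.
From dR/dt = 0: 0.543(1 - R*/720) = 0.00633·22.3, giving R* = 720·(1 - 0.26) = 533.
From dC/dt = 0: 0.00299·533 - 0.126 = 0.0334P*, so P* = 1.47/0.0334 = 43.9.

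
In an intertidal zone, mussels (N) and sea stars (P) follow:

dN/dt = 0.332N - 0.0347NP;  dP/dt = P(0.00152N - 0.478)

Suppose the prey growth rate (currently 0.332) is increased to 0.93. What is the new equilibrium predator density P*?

P* ≈ 26.8

At the interior fixed point, setting dN/dt = 0 with N > 0 fixes P* = (prey growth rate)/(NP coefficient) — independent of the other coefficients.
With the change, P* = 0.93/0.0347 = 26.8; it rises from 9.57.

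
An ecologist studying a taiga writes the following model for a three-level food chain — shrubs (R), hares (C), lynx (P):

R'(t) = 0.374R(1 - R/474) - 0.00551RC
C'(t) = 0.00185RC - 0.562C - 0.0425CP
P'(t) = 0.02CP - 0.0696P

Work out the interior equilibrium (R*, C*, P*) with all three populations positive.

From dP/dt = 0: 0.02C* = 0.0696, so C* = 3.48.
From dR/dt = 0: 0.374(1 - R*/474) = 0.00551·3.48, giving R* = 474·(1 - 0.0513) = 450.
From dC/dt = 0: 0.00185·450 - 0.562 = 0.0425P*, so P* = 0.27/0.0425 = 6.35.

R* ≈ 450, C* ≈ 3.48, P* ≈ 6.35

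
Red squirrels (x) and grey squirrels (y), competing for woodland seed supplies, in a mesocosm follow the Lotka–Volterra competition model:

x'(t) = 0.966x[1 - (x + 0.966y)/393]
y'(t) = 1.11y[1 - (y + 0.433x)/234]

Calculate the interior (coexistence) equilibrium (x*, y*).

x* ≈ 287, y* ≈ 110

Setting both brackets to zero gives the nullclines x + 0.966y = 393 and 0.433x + y = 234.
Substituting y = 234 - 0.433x into the first: x(1 - 0.966·0.433) = 393 - 0.966·234.
So x* = 167/0.582 = 287, and then y* = 234 - 0.433·287 = 110.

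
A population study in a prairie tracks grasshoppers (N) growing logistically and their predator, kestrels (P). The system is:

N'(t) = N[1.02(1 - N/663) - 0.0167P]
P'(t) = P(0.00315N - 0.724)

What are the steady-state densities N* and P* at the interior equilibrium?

From dP/dt = 0 with P > 0: 0.00315N* = 0.724, so N* = 230.
Substitute into dN/dt = 0: 1.02(1 - 230/663) = 0.0167P*.
The bracket is 0.653, giving P* = 0.666/0.0167 = 39.9.

N* ≈ 230, P* ≈ 39.9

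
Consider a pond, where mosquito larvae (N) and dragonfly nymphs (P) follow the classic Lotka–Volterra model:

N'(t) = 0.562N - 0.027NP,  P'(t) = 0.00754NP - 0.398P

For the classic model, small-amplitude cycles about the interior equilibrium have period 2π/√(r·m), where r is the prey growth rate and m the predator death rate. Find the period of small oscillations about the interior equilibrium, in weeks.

Here r = 0.562 and m = 0.398, so r·m = 0.224.
ω = √0.224 = 0.473 per week, hence T = 2π/ω ≈ 13.3 weeks.

T ≈ 13.3 weeks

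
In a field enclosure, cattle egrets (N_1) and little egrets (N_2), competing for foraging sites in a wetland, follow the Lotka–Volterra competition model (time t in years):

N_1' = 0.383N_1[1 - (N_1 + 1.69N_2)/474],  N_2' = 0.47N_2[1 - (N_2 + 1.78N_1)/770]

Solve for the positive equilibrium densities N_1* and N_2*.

Setting both brackets to zero gives the nullclines N_1 + 1.69N_2 = 474 and 1.78N_1 + N_2 = 770.
Substituting N_2 = 770 - 1.78N_1 into the first: N_1(1 - 1.69·1.78) = 474 - 1.69·770.
So N_1* = -827/-2.01 = 412, and then N_2* = 770 - 1.78·412 = 36.7.

N_1* ≈ 412, N_2* ≈ 36.7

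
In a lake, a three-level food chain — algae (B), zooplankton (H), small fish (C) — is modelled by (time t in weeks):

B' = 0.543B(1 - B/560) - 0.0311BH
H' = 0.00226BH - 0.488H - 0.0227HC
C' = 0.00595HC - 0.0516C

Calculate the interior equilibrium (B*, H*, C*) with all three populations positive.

From dC/dt = 0: 0.00595H* = 0.0516, so H* = 8.67.
From dB/dt = 0: 0.543(1 - B*/560) = 0.0311·8.67, giving B* = 560·(1 - 0.497) = 282.
From dH/dt = 0: 0.00226·282 - 0.488 = 0.0227C*, so C* = 0.149/0.0227 = 6.56.

B* ≈ 282, H* ≈ 8.67, C* ≈ 6.56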